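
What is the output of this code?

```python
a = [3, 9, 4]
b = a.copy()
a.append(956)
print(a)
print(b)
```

Key concept: list.copy() creates independent copy.
Step by step:
`a = [3, 9, 4]` → a = [3, 9, 4]
`b = a.copy()` → b = [3, 9, 4]
`a.append(956)` → a = [3, 9, 4, 956]
`print(a)` → prints [3, 9, 4, 956]
`print(b)` → prints [3, 9, 4]

Answer:
[3, 9, 4, 956]
[3, 9, 4]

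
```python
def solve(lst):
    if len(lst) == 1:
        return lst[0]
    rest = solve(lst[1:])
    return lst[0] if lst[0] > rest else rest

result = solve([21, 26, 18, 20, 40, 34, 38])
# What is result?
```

Recursive max over [21, 26, 18, 20, 40, 34, 38] = 40

Answer: 40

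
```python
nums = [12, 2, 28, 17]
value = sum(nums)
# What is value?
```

Trace:
`nums = [12, 2, 28, 17]` → nums = [12, 2, 28, 17]
`value = sum(nums)` → value = 59
So value = 59

Answer: 59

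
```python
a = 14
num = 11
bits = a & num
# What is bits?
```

Trace:
`a = 14` → a = 14
`num = 11` → num = 11
`bits = a & num` → bits = 10
So bits = 10

Answer: 10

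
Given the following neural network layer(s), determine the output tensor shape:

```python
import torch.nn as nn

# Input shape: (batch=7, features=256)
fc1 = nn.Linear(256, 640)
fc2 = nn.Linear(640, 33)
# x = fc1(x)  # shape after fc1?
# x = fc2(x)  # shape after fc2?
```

Input: (7, 256) -> after fc1: (7, 640) -> Output: (7, 33)

Answer: (7, 33)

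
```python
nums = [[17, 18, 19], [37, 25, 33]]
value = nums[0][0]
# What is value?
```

Trace:
`nums = [[17, 18, 19], [37, 25, 33]]` → nums = [[17, 18, 19], [37, 25, 33]]
`value = nums[0][0]` → value = 17
So value = 17

Answer: 17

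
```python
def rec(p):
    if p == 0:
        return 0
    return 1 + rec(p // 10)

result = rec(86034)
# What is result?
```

Count of digits of 86034: 5

Answer: 5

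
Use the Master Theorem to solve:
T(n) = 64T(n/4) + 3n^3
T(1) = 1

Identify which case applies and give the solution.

a=64, b=4, f(n)=3n^3. log_4(64) = 3. Since c=3 = 3, Case 2 applies: T(n) = Θ(n^log_b(a) · log n) = O(n^3 log n).

Answer: O(n^3 log n) - Case 2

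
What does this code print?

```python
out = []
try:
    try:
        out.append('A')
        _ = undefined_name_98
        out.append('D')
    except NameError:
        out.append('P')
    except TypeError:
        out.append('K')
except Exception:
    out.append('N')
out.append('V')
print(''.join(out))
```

Execution trace: 'A' (inner try body) → 'P' (inner except NameError) → 'V' (after the try/except). Output: APV

Answer: APV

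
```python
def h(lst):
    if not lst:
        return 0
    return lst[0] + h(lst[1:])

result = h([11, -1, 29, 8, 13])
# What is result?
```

11 + (-1) + 29 + 8 + 13 + 0 = 60

Answer: 60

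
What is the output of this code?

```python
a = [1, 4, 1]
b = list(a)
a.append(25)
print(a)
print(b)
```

Key concept: list() constructor creates copy.
Step by step:
`a = [1, 4, 1]` → a = [1, 4, 1]
`b = list(a)` → b = [1, 4, 1]
`a.append(25)` → a = [1, 4, 1, 25]
`print(a)` → prints [1, 4, 1, 25]
`print(b)` → prints [1, 4, 1]

Answer:
[1, 4, 1, 25]
[1, 4, 1]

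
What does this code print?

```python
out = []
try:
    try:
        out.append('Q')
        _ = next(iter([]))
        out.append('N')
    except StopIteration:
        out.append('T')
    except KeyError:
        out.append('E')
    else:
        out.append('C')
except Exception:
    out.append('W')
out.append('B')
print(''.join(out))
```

Execution trace: 'Q' (inner try body) → 'T' (inner except StopIteration) → 'B' (after the try/except). Output: QTB

Answer: QTB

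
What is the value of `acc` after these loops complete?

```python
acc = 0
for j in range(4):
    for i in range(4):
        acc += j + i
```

Sum of all j+i for j,i in 4x4
`acc` takes the values: 0 → 1 → 3 → 6 → 7 → 9 → 12 → 16 → 18 → 21 → 25 → 30 → 33 → 37 → 42 → 48

Answer: 48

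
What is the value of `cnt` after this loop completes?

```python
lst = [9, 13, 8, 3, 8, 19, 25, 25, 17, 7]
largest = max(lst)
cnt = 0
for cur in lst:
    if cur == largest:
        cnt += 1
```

Count of max value 25 in [9, 13, 8, 3, 8, 19, 25, 25, 17, 7]
`cnt` takes the values: 0 → 1 → 2

Answer: 2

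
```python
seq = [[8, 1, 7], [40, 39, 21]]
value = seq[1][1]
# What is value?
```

Trace:
`seq = [[8, 1, 7], [40, 39, 21]]` → seq = [[8, 1, 7], [40, 39, 21]]
`value = seq[1][1]` → value = 39
So value = 39

Answer: 39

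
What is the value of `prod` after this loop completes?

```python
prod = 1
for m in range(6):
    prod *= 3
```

3^6 = 729
`prod` takes the values: 1 → 3 → 9 → 27 → 81 → 243 → 729

Answer: 729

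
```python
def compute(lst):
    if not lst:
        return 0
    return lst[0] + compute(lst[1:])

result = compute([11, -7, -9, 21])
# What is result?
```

11 + (-7) + (-9) + 21 + 0 = 16

Answer: 16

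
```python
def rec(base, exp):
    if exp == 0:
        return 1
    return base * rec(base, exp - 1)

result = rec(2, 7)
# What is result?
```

rec(2, 7) = 2 * 2 * 2 * 2 * 2 * 2 * 2 = 128

Answer: 128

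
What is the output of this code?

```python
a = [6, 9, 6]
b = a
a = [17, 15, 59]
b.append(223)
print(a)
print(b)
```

Key concept: rebinding vs mutation: a is rebound to a new list, b still points at the original.
Step by step:
`a = [6, 9, 6]` → a = [6, 9, 6]
`b = a` → b = [6, 9, 6] (same object as a)
`a = [17, 15, 59]` → a = [17, 15, 59]
`b.append(223)` → b = [6, 9, 6, 223]
`print(a)` → prints [17, 15, 59]
`print(b)` → prints [6, 9, 6, 223]

Answer:
[17, 15, 59]
[6, 9, 6, 223]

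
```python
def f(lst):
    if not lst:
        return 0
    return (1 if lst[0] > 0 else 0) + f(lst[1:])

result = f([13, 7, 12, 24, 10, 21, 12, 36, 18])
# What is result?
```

Count of positive elements in [13, 7, 12, 24, 10, 21, 12, 36, 18] = 9

Answer: 9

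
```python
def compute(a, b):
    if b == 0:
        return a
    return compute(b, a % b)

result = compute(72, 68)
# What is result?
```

compute(72, 68) -> compute(68, 4) -> compute(4, 0) -> 4

Answer: 4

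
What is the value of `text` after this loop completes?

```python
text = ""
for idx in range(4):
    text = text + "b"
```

Repeat 'b' 4 times
`text` takes the values: "" → "b" → "bb" → "bbb" → "bbbb"

Answer: "bbbb"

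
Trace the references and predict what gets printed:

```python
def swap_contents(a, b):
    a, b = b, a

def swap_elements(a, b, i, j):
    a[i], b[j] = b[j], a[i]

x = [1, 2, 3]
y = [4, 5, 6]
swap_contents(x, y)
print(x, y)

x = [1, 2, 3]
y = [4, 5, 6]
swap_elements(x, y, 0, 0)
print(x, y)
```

Key concept: parameter rebinding vs mutation.
Step by step:
`x = [1, 2, 3]` → x = [1, 2, 3]
`y = [4, 5, 6]` → y = [4, 5, 6]
`swap_contents(x, y)` → no visible change to tracked variables
`print(x, y)` → prints [1, 2, 3] [4, 5, 6]
`x = [1, 2, 3]` → x = [1, 2, 3]
`y = [4, 5, 6]` → y = [4, 5, 6]
`swap_elements(x, y, 0, 0)` → x = [4, 2, 3]; y = [1, 5, 6]
`print(x, y)` → prints [4, 2, 3] [1, 5, 6]

Answer:
[1, 2, 3] [4, 5, 6]
[4, 2, 3] [1, 5, 6]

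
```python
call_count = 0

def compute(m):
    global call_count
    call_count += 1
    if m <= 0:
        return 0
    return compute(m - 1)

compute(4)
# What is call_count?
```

Linear recursion stepping by 1: 5 calls from m=4 down to ≤0.

Answer: 5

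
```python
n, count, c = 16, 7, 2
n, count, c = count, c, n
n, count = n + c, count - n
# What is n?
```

Trace:
`n, count, c = 16, 7, 2` → n = 16; count = 7; c = 2
`n, count, c = count, c, n` → n = 7; count = 2; c = 16
`n, count = n + c, count - n` → n = 23; count = -5
So n = 23

Answer: 23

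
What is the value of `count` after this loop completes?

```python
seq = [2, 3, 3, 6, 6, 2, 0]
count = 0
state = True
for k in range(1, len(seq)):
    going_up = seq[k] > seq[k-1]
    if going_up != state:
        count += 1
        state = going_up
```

Count direction changes in [2, 3, 3, 6, 6, 2, 0]
`count` takes the values: 0 → 1 → 2 → 3

Answer: 3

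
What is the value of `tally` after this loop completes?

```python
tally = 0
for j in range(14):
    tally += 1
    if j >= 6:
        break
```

Loop breaks when j reaches 6, tally is 7
`tally` takes the values: 0 → 1 → 2 → 3 → 4 → 5 → 6 → 7

Answer: 7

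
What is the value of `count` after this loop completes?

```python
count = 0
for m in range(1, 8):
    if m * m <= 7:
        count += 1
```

Count numbers where m² ≤ 7
`count` takes the values: 0 → 1 → 2

Answer: 2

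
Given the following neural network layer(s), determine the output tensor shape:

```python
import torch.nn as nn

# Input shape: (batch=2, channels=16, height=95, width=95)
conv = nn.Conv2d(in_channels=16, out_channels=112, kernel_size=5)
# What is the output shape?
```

Input: (2, 16, 95, 95) -> Output: (2, 112, 91, 91)

Answer: (2, 112, 91, 91)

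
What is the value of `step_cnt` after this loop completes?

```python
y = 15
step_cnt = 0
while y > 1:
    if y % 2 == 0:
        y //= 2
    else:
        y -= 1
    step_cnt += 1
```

Steps to reduce 15 to 1
`step_cnt` takes the values: 0 → 1 → 2 → 3 → 4 → 5 → 6

Answer: 6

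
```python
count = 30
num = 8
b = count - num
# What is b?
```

Trace:
`count = 30` → count = 30
`num = 8` → num = 8
`b = count - num` → b = 22
So b = 22

Answer: 22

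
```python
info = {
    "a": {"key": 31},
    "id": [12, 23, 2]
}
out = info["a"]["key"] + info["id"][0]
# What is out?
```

Trace:
`info = { ...` → info = {'a': {'key': 31}, 'id': [12, 23, 2]}
`out = info["a"]["key"] + info["id"][0]` → out = 43
So out = 43

Answer: 43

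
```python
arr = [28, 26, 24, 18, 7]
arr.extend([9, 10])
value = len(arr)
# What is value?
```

Trace:
`arr = [28, 26, 24, 18, 7]` → arr = [28, 26, 24, 18, 7]
`arr.extend([9, 10])` → arr = [28, 26, 24, 18, 7, 9, 10]
`value = len(arr)` → value = 7
So value = 7

Answer: 7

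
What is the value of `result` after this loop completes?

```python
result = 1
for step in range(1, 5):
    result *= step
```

4! = 24
`result` takes the values: 1 → 2 → 6 → 24

Answer: 24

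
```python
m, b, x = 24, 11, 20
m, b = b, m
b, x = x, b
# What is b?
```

Trace:
`m, b, x = 24, 11, 20` → m = 24; b = 11; x = 20
`m, b = b, m` → m = 11; b = 24
`b, x = x, b` → b = 20; x = 24
So b = 20

Answer: 20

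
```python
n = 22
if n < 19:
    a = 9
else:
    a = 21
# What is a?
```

Trace:
`n = 22` → n = 22
`if n < 19: ...` → n < 19 is False, take else branch → a = 21
So a = 21

Answer: 21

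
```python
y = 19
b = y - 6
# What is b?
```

Trace:
`y = 19` → y = 19
`b = y - 6` → b = 13
So b = 13

Answer: 13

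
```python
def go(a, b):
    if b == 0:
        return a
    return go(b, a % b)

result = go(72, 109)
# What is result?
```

go(72, 109) -> go(109, 72) -> go(72, 37) -> go(37, 35) -> go(35, 2) -> go(2, 1) -> go(1, 0) -> 1

Answer: 1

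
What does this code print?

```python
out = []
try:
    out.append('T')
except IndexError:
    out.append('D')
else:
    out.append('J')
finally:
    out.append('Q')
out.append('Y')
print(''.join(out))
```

Execution trace: 'T' (try body, no exception) → 'J' (else) → 'Q' (finally) → 'Y' (after the try/except). Output: TJQY

Answer: TJQY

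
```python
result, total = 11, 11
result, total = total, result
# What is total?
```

Trace:
`result, total = 11, 11` → result = 11; total = 11
`result, total = total, result` → result = 11; total = 11
So total = 11

Answer: 11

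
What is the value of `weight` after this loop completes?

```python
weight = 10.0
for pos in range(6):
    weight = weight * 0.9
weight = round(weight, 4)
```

Exponential decay: 10.0 * 0.9^6
`weight` takes the values: 10.0 → 9.0 → 8.1 → 7.29 → 6.561 → 5.9049 → 5.31441 → 5.3144

Answer: 5.3144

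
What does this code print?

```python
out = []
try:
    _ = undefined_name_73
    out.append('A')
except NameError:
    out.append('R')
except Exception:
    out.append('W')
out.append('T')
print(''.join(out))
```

Execution trace: 'R' (except NameError) → 'T' (after the try/except). Output: RT

Answer: RT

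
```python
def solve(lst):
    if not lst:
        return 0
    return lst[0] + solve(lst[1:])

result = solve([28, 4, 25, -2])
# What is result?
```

28 + 4 + 25 + (-2) + 0 = 55

Answer: 55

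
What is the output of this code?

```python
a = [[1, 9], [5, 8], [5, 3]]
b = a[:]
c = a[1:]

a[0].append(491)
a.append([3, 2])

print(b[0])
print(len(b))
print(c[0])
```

Key concept: slice with nested mutation.
Step by step:
`a = [[1, 9], [5, 8], [5, 3]]` → a = [[1, 9], [5, 8], [5, 3]]
`b = a[:]` → b = [[1, 9], [5, 8], [5, 3]]
`c = a[1:]` → c = [[5, 8], [5, 3]]
`a[0].append(491)` → a = [[1, 9, 491], [5, 8], [5, 3]]; b = [[1, 9, 491], [5, 8], [5, 3]]
`a.append([3, 2])` → a = [[1, 9, 491], [5, 8], [5, 3], [3, 2]]
`print(b[0])` → prints [1, 9, 491]
`print(len(b))` → prints 3
`print(c[0])` → prints [5, 8]

Answer:
[1, 9, 491]
3
[5, 8]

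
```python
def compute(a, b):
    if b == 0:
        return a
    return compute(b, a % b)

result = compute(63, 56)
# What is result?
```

compute(63, 56) -> compute(56, 7) -> compute(7, 0) -> 7

Answer: 7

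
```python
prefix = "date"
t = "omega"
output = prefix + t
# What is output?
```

Trace:
`prefix = "date"` → prefix = 'date'
`t = "omega"` → t = 'omega'
`output = prefix + t` → output = 'dateomega'
So output = 'dateomega'

Answer: 'dateomega'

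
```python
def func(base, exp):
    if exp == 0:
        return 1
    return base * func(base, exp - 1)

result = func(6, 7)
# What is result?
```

func(6, 7) = 6 * 6 * 6 * 6 * 6 * 6 * 6 = 279936

Answer: 279936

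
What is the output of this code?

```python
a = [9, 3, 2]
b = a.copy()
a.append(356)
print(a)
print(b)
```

Key concept: list.copy() creates independent copy.
Step by step:
`a = [9, 3, 2]` → a = [9, 3, 2]
`b = a.copy()` → b = [9, 3, 2]
`a.append(356)` → a = [9, 3, 2, 356]
`print(a)` → prints [9, 3, 2, 356]
`print(b)` → prints [9, 3, 2]

Answer:
[9, 3, 2, 356]
[9, 3, 2]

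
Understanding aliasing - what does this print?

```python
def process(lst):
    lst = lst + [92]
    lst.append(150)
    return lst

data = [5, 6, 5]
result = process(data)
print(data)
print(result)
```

Key concept: rebinding parameter vs mutation.
Step by step:
`data = [5, 6, 5]` → data = [5, 6, 5]
`result = process(data)` → result = [5, 6, 5, 92, 150]
`print(data)` → prints [5, 6, 5]
`print(result)` → prints [5, 6, 5, 92, 150]

Answer:
[5, 6, 5]
[5, 6, 5, 92, 150]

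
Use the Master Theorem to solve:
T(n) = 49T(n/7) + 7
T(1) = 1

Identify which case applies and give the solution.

a=49, b=7, f(n)=7. log_7(49) = 2. Since c=0 < 2, Case 1 applies: T(n) = Θ(n^log_b(a)) = O(n^2).

Answer: O(n^2) - Case 1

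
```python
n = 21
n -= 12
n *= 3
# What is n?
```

Trace:
`n = 21` → n = 21
`n -= 12` → n = 9
`n *= 3` → n = 27
So n = 27

Answer: 27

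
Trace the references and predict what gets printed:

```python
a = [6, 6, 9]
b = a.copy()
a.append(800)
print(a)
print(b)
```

Key concept: list.copy() creates independent copy.
Step by step:
`a = [6, 6, 9]` → a = [6, 6, 9]
`b = a.copy()` → b = [6, 6, 9]
`a.append(800)` → a = [6, 6, 9, 800]
`print(a)` → prints [6, 6, 9, 800]
`print(b)` → prints [6, 6, 9]

Answer:
[6, 6, 9, 800]
[6, 6, 9]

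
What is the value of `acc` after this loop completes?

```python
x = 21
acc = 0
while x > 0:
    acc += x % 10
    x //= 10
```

Sum digits of 21
`acc` takes the values: 0 → 1 → 3

Answer: 3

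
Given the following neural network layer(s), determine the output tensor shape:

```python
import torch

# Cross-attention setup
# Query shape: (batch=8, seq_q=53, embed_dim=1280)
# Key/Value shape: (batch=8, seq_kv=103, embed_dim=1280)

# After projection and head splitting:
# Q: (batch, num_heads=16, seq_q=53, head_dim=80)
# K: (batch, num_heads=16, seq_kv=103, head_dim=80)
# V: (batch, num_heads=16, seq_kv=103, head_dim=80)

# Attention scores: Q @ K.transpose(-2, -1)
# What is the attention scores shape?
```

Input: (8, 53, 1280) -> Output: (8, 16, 53, 103)

Answer: (8, 16, 53, 103)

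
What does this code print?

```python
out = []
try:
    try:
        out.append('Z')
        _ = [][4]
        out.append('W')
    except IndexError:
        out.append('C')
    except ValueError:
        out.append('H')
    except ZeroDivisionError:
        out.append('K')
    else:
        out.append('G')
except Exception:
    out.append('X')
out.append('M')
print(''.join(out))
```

Execution trace: 'Z' (inner try body) → 'C' (inner except IndexError) → 'M' (after the try/except). Output: ZCM

Answer: ZCM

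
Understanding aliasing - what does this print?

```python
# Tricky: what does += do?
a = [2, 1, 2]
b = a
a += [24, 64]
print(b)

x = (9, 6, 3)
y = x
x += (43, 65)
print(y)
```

Key concept: += behavior differs for mutable vs immutable.
Step by step:
`a = [2, 1, 2]` → a = [2, 1, 2]
`b = a` → b = [2, 1, 2] (same object as a)
`a += [24, 64]` → a = [2, 1, 2, 24, 64] (same object as b); b = [2, 1, 2, 24, 64] (same object as a)
`print(b)` → prints [2, 1, 2, 24, 64]
`x = (9, 6, 3)` → x = (9, 6, 3)
`y = x` → y = (9, 6, 3)
`x += (43, 65)` → x = (9, 6, 3, 43, 65)
`print(y)` → prints (9, 6, 3)

Answer:
[2, 1, 2, 24, 64]
(9, 6, 3)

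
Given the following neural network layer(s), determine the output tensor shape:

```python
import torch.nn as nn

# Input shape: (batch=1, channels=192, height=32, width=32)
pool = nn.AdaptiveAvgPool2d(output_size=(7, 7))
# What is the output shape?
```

Input: (1, 192, 32, 32) -> Output: (1, 192, 7, 7)

Answer: (1, 192, 7, 7)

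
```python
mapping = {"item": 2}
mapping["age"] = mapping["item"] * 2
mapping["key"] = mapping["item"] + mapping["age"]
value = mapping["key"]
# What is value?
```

Trace:
`mapping = {"item": 2}` → mapping = {'item': 2}
`mapping["age"] = mapping["item"] * 2` → mapping = {'item': 2, 'age': 4}
`mapping["key"] = mapping["item"] + mapping["age"]` → mapping = {'item': 2, 'age': 4, 'key': 6}
`value = mapping["key"]` → value = 6
So value = 6

Answer: 6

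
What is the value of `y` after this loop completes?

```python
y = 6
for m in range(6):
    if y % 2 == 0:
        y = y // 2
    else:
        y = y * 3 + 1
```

Collatz-style transformation from 6
`y` takes the values: 6 → 3 → 10 → 5 → 16 → 8 → 4

Answer: 4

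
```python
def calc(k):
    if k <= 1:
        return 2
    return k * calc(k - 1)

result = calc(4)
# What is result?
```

calc(4) = 4 * 3 * 2 * 2 = 48

Answer: 48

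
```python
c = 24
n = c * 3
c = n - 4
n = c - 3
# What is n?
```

Trace:
`c = 24` → c = 24
`n = c * 3` → n = 72
`c = n - 4` → c = 68
`n = c - 3` → n = 65
So n = 65

Answer: 65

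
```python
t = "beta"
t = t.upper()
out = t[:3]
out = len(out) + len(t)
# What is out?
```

Trace:
`t = "beta"` → t = 'beta'
`t = t.upper()` → t = 'BETA'
`out = t[:3]` → out = 'BET'
`out = len(out) + len(t)` → out = 7
So out = 7

Answer: 7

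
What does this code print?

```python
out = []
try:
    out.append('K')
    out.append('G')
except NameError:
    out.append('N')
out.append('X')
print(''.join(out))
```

Execution trace: 'K' (try body) → 'G' (try body, no exception) → 'X' (after the try/except). Output: KGX

Answer: KGX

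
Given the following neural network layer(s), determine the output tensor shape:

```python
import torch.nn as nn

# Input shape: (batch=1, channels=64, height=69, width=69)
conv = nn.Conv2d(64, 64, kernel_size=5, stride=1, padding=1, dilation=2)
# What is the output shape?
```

Input: (1, 64, 69, 69) -> Output: (1, 64, 63, 63)

Answer: (1, 64, 63, 63)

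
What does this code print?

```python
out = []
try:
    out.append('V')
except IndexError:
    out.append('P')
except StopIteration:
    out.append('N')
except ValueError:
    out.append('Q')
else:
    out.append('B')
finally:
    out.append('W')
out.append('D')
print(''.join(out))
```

Execution trace: 'V' (try body, no exception) → 'B' (else) → 'W' (finally) → 'D' (after the try/except). Output: VBWD

Answer: VBWD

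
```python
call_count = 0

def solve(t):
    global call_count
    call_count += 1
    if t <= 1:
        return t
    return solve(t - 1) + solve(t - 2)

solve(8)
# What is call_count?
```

Calls(t) = 1 + Calls(t-1) + Calls(t-2); Calls(0)=Calls(1)=1. For t=8 this gives 67.

Answer: 67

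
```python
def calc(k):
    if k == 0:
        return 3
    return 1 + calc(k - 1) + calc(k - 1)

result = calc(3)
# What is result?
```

calc(k) = 1 + 2·calc(k-1), calc(0)=3. Closed form: (3+1)·2^3 - 1 = 31.

Answer: 31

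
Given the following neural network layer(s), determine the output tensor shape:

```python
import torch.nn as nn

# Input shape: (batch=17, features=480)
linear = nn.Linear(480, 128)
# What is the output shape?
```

Input: (17, 480) -> Output: (17, 128)

Answer: (17, 128)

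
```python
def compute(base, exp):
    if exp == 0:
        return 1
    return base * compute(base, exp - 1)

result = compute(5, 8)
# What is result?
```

compute(5, 8) = 5 * 5 * 5 * 5 * 5 * 5 * 5 * 5 = 390625

Answer: 390625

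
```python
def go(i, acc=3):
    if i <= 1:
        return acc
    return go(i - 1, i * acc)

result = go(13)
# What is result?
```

Accumulator trace (n, acc): (13, 3) -> (12, 39) -> (11, 468) -> (10, 5148) -> (9, 51480) -> (8, 463320) -> (7, 3706560) -> (6, 25945920) -> (5, 155675520) -> (4, 778377600) -> (3, 3113510400) -> (2, 9340531200) -> (1, 18681062400) -> return 18681062400

Answer: 18681062400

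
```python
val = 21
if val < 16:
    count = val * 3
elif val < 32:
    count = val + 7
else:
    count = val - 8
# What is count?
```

Trace:
`val = 21` → val = 21
`if val < 16: ...` → val < 16 is False, val < 32 is True → count = 28
So count = 28

Answer: 28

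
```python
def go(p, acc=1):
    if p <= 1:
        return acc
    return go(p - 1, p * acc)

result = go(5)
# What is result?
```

Accumulator trace (n, acc): (5, 1) -> (4, 5) -> (3, 20) -> (2, 60) -> (1, 120) -> return 120

Answer: 120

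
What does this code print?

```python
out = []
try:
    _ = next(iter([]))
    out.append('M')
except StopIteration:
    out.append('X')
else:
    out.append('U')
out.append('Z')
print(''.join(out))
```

Execution trace: 'X' (except StopIteration) → 'Z' (after the try/except). Output: XZ

Answer: XZ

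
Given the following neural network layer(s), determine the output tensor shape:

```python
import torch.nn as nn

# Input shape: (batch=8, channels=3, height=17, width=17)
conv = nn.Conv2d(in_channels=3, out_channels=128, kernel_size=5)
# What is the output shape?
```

Input: (8, 3, 17, 17) -> Output: (8, 128, 13, 13)

Answer: (8, 128, 13, 13)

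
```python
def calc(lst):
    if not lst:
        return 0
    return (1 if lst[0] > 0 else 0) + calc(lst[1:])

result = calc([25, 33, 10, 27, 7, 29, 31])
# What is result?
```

Count of positive elements in [25, 33, 10, 27, 7, 29, 31] = 7

Answer: 7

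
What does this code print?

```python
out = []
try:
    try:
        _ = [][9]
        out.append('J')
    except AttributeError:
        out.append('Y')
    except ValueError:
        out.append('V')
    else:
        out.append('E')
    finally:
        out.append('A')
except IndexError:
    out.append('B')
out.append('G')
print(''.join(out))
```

Execution trace: 'A' (finally) → 'B' (outer except IndexError) → 'G' (after the try/except). Output: ABG

Answer: ABG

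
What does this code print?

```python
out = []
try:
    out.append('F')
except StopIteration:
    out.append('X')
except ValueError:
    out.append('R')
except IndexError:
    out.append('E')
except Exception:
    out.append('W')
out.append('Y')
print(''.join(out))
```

Execution trace: 'F' (try body, no exception) → 'Y' (after the try/except). Output: FY

Answer: FY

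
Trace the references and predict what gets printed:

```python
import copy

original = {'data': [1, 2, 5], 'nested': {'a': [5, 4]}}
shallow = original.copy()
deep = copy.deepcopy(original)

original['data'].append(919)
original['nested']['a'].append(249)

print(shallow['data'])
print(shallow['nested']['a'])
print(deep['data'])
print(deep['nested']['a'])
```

Key concept: comparing shallow vs deep copy.
Step by step:
`original = {'data': [1, 2, 5], 'nested': {'a': [5, 4]}}` → original = {'data': [1, 2, 5], 'nested': {'a': [5, 4]}}
`shallow = original.copy()` → shallow = {'data': [1, 2, 5], 'nested': {'a': [5, 4]}}
`deep = copy.deepcopy(original)` → deep = {'data': [1, 2, 5], 'nested': {'a': [5, 4]}}
`original['data'].append(919)` → original = {'data': [1, 2, 5, 919], 'nested': {'a': [5, 4]}}; shallow = {'data': [1, 2, 5, 919], 'nested': {'a': [5, 4]}}
`original['nested']['a'].append(249)` → original = {'data': [1, 2, 5, 919], 'nested': {'a': [5, 4, 249]}}; shallow = {'data': [1, 2, 5, 919], 'nested': {'a': [5, 4, 249]}}
`print(shallow['data'])` → prints [1, 2, 5, 919]
`print(shallow['nested']['a'])` → prints [5, 4, 249]
`print(deep['data'])` → prints [1, 2, 5]
`print(deep['nested']['a'])` → prints [5, 4]

Answer:
[1, 2, 5, 919]
[5, 4, 249]
[1, 2, 5]
[5, 4]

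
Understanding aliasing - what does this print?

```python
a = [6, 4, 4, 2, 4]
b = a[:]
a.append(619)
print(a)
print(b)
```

Key concept: slice [:] creates copy.
Step by step:
`a = [6, 4, 4, 2, 4]` → a = [6, 4, 4, 2, 4]
`b = a[:]` → b = [6, 4, 4, 2, 4]
`a.append(619)` → a = [6, 4, 4, 2, 4, 619]
`print(a)` → prints [6, 4, 4, 2, 4, 619]
`print(b)` → prints [6, 4, 4, 2, 4]

Answer:
[6, 4, 4, 2, 4, 619]
[6, 4, 4, 2, 4]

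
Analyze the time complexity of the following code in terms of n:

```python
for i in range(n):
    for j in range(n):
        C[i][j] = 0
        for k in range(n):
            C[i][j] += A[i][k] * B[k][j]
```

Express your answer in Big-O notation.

This is Naive matrix multiplication. Time complexity: O(n³).

Answer: O(n³)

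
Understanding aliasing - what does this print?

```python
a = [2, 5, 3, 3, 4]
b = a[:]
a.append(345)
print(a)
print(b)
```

Key concept: slice [:] creates copy.
Step by step:
`a = [2, 5, 3, 3, 4]` → a = [2, 5, 3, 3, 4]
`b = a[:]` → b = [2, 5, 3, 3, 4]
`a.append(345)` → a = [2, 5, 3, 3, 4, 345]
`print(a)` → prints [2, 5, 3, 3, 4, 345]
`print(b)` → prints [2, 5, 3, 3, 4]

Answer:
[2, 5, 3, 3, 4, 345]
[2, 5, 3, 3, 4]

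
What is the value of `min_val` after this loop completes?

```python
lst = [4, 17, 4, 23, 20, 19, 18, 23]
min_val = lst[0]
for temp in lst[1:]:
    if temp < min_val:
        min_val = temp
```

Minimum of [4, 17, 4, 23, 20, 19, 18, 23]
`min_val` takes the values: 4

Answer: 4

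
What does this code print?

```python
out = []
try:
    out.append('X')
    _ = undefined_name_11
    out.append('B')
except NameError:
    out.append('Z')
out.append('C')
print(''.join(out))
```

Execution trace: 'X' (try body) → 'Z' (except NameError) → 'C' (after the try/except). Output: XZC

Answer: XZC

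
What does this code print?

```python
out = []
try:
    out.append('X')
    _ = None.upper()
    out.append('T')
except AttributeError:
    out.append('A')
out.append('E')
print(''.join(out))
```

Execution trace: 'X' (try body) → 'A' (except AttributeError) → 'E' (after the try/except). Output: XAE

Answer: XAE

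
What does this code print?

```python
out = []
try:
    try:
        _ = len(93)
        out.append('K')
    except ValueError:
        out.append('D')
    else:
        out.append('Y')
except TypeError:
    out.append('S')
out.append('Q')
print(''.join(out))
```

Execution trace: 'S' (outer except TypeError) → 'Q' (after the try/except). Output: SQ

Answer: SQ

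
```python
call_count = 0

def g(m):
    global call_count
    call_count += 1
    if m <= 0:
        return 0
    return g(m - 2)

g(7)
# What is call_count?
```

Linear recursion stepping by 2: 5 calls from m=7 down to ≤0.

Answer: 5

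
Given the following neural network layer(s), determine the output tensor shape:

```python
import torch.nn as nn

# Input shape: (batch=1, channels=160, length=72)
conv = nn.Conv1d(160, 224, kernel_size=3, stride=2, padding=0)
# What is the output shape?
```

Input: (1, 160, 72) -> Output: (1, 224, 35)

Answer: (1, 224, 35)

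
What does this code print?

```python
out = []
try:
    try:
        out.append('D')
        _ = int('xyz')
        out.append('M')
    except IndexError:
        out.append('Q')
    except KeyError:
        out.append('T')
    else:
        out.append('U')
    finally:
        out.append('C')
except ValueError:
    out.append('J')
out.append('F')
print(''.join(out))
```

Execution trace: 'D' (try body) → 'C' (finally) → 'J' (outer except ValueError) → 'F' (after the try/except). Output: DCJF

Answer: DCJF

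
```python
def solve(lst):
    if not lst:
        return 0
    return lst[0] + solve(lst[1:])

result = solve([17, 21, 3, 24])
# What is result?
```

17 + 21 + 3 + 24 + 0 = 65

Answer: 65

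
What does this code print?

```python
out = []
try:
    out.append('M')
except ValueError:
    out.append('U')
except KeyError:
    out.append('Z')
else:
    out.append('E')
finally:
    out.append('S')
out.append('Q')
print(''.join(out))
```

Execution trace: 'M' (try body, no exception) → 'E' (else) → 'S' (finally) → 'Q' (after the try/except). Output: MESQ

Answer: MESQ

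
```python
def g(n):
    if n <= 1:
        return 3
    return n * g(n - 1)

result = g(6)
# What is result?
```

g(6) = 6 * 5 * 4 * 3 * 2 * 3 = 2160

Answer: 2160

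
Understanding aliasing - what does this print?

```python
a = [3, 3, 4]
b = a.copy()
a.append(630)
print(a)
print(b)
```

Key concept: list.copy() creates independent copy.
Step by step:
`a = [3, 3, 4]` → a = [3, 3, 4]
`b = a.copy()` → b = [3, 3, 4]
`a.append(630)` → a = [3, 3, 4, 630]
`print(a)` → prints [3, 3, 4, 630]
`print(b)` → prints [3, 3, 4]

Answer:
[3, 3, 4, 630]
[3, 3, 4]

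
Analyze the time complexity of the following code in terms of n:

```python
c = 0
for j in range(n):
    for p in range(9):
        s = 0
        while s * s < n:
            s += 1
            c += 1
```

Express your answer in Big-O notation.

Each loop level contributes: n × 1 × √n. Multiplying the contributions gives O(n√n).

Answer: O(n√n)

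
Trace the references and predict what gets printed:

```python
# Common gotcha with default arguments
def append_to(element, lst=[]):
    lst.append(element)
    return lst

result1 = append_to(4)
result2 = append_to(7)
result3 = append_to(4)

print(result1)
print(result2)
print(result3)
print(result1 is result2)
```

Key concept: mutable default argument gotcha.
Step by step:
`result1 = append_to(4)` → result1 = [4]
`result2 = append_to(7)` → result1 = [4, 7] (same object as result2); result2 = [4, 7] (same object as result1)
`result3 = append_to(4)` → result1 = [4, 7, 4] (same object as result2, result3); result2 = [4, 7, 4] (same object as result1, result3); result3 = [4, 7, 4] (same object as result1, result2)
`print(result1)` → prints [4, 7, 4]
`print(result2)` → prints [4, 7, 4]
`print(result3)` → prints [4, 7, 4]
`print(result1 is result2)` → prints True

Answer:
[4, 7, 4]
[4, 7, 4]
[4, 7, 4]
True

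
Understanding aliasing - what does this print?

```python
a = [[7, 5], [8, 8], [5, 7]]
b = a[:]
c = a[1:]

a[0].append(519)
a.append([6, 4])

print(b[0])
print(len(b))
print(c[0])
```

Key concept: slice with nested mutation.
Step by step:
`a = [[7, 5], [8, 8], [5, 7]]` → a = [[7, 5], [8, 8], [5, 7]]
`b = a[:]` → b = [[7, 5], [8, 8], [5, 7]]
`c = a[1:]` → c = [[8, 8], [5, 7]]
`a[0].append(519)` → a = [[7, 5, 519], [8, 8], [5, 7]]; b = [[7, 5, 519], [8, 8], [5, 7]]
`a.append([6, 4])` → a = [[7, 5, 519], [8, 8], [5, 7], [6, 4]]
`print(b[0])` → prints [7, 5, 519]
`print(len(b))` → prints 3
`print(c[0])` → prints [8, 8]

Answer:
[7, 5, 519]
3
[8, 8]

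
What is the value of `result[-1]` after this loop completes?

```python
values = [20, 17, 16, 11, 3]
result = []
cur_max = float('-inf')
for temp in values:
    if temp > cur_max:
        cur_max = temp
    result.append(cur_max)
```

Running max ends at 20
`result` takes the values: [] → [20] → [20, 20] → [20, 20, 20] → [20, 20, 20, 20] → [20, 20, 20, 20, 20]
So `result[-1]` = 20

Answer: 20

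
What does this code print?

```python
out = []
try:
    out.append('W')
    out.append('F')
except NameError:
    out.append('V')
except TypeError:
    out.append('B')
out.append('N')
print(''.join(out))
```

Execution trace: 'W' (try body) → 'F' (try body, no exception) → 'N' (after the try/except). Output: WFN

Answer: WFN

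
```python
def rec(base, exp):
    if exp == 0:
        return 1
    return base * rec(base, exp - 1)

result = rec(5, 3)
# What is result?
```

rec(5, 3) = 5 * 5 * 5 = 125

Answer: 125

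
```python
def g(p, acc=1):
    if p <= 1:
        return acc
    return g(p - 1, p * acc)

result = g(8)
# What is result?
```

Accumulator trace (n, acc): (8, 1) -> (7, 8) -> (6, 56) -> (5, 336) -> (4, 1680) -> (3, 6720) -> (2, 20160) -> (1, 40320) -> return 40320

Answer: 40320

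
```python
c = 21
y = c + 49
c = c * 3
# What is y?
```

Trace:
`c = 21` → c = 21
`y = c + 49` → y = 70
`c = c * 3` → c = 63
So y = 70

Answer: 70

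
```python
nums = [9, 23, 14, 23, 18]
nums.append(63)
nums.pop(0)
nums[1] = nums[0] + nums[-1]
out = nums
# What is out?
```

Trace:
`nums = [9, 23, 14, 23, 18]` → nums = [9, 23, 14, 23, 18]
`nums.append(63)` → nums = [9, 23, 14, 23, 18, 63]
`nums.pop(0)` → nums = [23, 14, 23, 18, 63]
`nums[1] = nums[0] + nums[-1]` → nums = [23, 86, 23, 18, 63]
`out = nums` → out = [23, 86, 23, 18, 63]
So out = [23, 86, 23, 18, 63]

Answer: [23, 86, 23, 18, 63]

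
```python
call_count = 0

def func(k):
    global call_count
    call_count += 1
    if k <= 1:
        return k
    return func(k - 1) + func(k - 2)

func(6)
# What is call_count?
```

Calls(k) = 1 + Calls(k-1) + Calls(k-2); Calls(0)=Calls(1)=1. For k=6 this gives 25.

Answer: 25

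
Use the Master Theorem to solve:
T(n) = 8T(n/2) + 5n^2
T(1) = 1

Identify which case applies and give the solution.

a=8, b=2, f(n)=5n^2. log_2(8) = 3. Since c=2 < 3, Case 1 applies: T(n) = Θ(n^log_b(a)) = O(n^3).

Answer: O(n^3) - Case 1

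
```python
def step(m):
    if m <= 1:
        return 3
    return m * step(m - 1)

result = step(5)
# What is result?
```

step(5) = 5 * 4 * 3 * 2 * 3 = 360

Answer: 360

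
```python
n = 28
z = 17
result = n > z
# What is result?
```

Trace:
`n = 28` → n = 28
`z = 17` → z = 17
`result = n > z` → result = True
So result = True

Answer: True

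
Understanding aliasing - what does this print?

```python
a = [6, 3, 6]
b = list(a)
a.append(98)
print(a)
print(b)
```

Key concept: list() constructor creates copy.
Step by step:
`a = [6, 3, 6]` → a = [6, 3, 6]
`b = list(a)` → b = [6, 3, 6]
`a.append(98)` → a = [6, 3, 6, 98]
`print(a)` → prints [6, 3, 6, 98]
`print(b)` → prints [6, 3, 6]

Answer:
[6, 3, 6, 98]
[6, 3, 6]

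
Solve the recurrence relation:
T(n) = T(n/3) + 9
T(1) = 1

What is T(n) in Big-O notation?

Each step divides n by 3 and adds 9. After log_3(n) steps we reach T(1)=1. So T(n) = 9·log_3(n) + 1 = O(log n).

Answer: O(log n)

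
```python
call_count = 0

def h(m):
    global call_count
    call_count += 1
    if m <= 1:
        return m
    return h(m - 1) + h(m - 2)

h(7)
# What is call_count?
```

Calls(m) = 1 + Calls(m-1) + Calls(m-2); Calls(0)=Calls(1)=1. For m=7 this gives 41.

Answer: 41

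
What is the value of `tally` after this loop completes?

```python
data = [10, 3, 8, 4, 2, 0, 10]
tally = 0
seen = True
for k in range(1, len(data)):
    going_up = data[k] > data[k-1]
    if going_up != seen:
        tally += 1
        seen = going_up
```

Count direction changes in [10, 3, 8, 4, 2, 0, 10]
`tally` takes the values: 0 → 1 → 2 → 3 → 4

Answer: 4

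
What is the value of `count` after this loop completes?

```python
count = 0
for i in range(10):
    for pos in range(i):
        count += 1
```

Triangle number: 0+1+2+...+9
`count` takes the values: 0 → 1 → 2 → 3 → 4 → 5 → 6 → 7 → 8 → 9 → 10 → 11 → 12 → 13 → 14 → 15 → 16 → 17 → 18 → 19 → 20 → 21 → 22 → 23 → 24 → 25 → 26 → 27 → 28 → 29 → … → 41 → 42 → 43 → 44 → 45

Answer: 45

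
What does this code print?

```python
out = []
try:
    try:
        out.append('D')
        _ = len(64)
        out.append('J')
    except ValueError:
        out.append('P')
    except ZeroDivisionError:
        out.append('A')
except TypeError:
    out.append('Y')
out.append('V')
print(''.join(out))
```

Execution trace: 'D' (try body) → 'Y' (outer except TypeError) → 'V' (after the try/except). Output: DYV

Answer: DYV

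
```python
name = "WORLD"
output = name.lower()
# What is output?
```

Trace:
`name = "WORLD"` → name = 'WORLD'
`output = name.lower()` → output = 'world'
So output = 'world'

Answer: 'world'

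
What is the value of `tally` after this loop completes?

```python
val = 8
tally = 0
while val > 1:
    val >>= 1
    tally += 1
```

Count right shifts until 1
`tally` takes the values: 0 → 1 → 2 → 3

Answer: 3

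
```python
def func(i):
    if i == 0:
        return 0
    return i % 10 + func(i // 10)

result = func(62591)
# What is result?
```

Sum of digits of 62591: 1 + 9 + 5 + 2 + 6 = 23

Answer: 23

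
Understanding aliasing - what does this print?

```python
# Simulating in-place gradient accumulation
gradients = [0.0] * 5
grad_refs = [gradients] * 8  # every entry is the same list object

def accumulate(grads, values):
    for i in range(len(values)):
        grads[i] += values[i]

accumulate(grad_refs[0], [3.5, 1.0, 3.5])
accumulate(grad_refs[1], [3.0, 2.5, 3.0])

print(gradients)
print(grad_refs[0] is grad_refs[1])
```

Key concept: gradient accumulation aliasing.
Step by step:
`gradients = [0.0] * 5` → gradients = [0.0, 0.0, 0.0, 0.0, 0.0]
`grad_refs = [gradients] * 8` → grad_refs = [[0.0, 0.0, 0.0, 0.0, 0.0], [0.0, 0.0, 0.0, 0.0, 0.0], [0.0, 0.0, 0.0, 0.0, 0.0], [0.0, 0.0, 0.0, 0.0, 0.0], [0.0, 0.0, 0.0, 0.0, 0.0], [0.0, 0.0, 0.0, 0.0, 0.0], [0.0, 0.0, 0.0, 0.0, 0.0], [0.0, 0.0, 0.0, 0.0, 0.0]]
`accumulate(grad_refs[0], [3.5, 1.0, 3.5])` → gradients = [3.5, 1.0, 3.5, 0.0, 0.0]; grad_refs = [[3.5, 1.0, 3.5, 0.0, 0.0], [3.5, 1.0, 3.5, 0.0, 0.0], [3.5, 1.0, 3.5, 0.0, 0.0], [3.5, 1.0, 3.5, 0.0, 0.0], [3.5, 1.0, 3.5, 0.0, 0.0], [3.5, 1.0, 3.5, 0.0, 0.0], [3.5, 1.0, 3.5, 0.0, 0.0], [3.5, 1.0, 3.5, 0.0, 0.0]]
`accumulate(grad_refs[1], [3.0, 2.5, 3.0])` → gradients = [6.5, 3.5, 6.5, 0.0, 0.0]; grad_refs = [[6.5, 3.5, 6.5, 0.0, 0.0], [6.5, 3.5, 6.5, 0.0, 0.0], [6.5, 3.5, 6.5, 0.0, 0.0], [6.5, 3.5, 6.5, 0.0, 0.0], [6.5, 3.5, 6.5, 0.0, 0.0], [6.5, 3.5, 6.5, 0.0, 0.0], [6.5, 3.5, 6.5, 0.0, 0.0], [6.5, 3.5, 6.5, 0.0, 0.0]]
`print(gradients)` → prints [6.5, 3.5, 6.5, 0.0, 0.0]
`print(grad_refs[0] is grad_refs[1])` → prints True

Answer:
[6.5, 3.5, 6.5, 0.0, 0.0]
True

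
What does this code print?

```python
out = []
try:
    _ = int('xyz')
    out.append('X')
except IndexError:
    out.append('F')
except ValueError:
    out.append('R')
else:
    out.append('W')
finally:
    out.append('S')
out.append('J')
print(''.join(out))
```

Execution trace: 'R' (except ValueError) → 'S' (finally) → 'J' (after the try/except). Output: RSJ

Answer: RSJ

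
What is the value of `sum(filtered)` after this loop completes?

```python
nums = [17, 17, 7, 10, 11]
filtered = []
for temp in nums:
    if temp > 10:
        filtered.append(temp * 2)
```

Sum of doubled values > 10
`filtered` takes the values: [] → [34] → [34, 34] → [34, 34, 22]
So `sum(filtered)` = 90

Answer: 90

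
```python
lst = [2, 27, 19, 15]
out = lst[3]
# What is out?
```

Trace:
`lst = [2, 27, 19, 15]` → lst = [2, 27, 19, 15]
`out = lst[3]` → out = 15
So out = 15

Answer: 15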